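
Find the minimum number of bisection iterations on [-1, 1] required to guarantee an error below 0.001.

We need (b-a)/2^n ≤ 0.001
(1 - (-1))/2^n ≤ 0.001
2/2^n ≤ 0.001
2^n ≥ 2000
n ≥ log₂(2000) = 10.97
n ≥ 11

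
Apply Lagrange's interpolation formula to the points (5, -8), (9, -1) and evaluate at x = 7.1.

Lagrange interpolation formula:
P(x) = Σ yᵢ × Lᵢ(x)
where Lᵢ(x) = Π_{j≠i} (x - xⱼ)/(xᵢ - xⱼ)

L_0(7.1) = (7.1 - 9)/(5 - 9) = 0.475000
L_1(7.1) = (7.1 - 5)/(9 - 5) = 0.525000

P(7.1) = (-8)×L_0(7.1) + (-1)×L_1(7.1)
P(7.1) = -4.325000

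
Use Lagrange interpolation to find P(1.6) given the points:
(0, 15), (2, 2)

Lagrange interpolation formula:
P(x) = Σ yᵢ × Lᵢ(x)
where Lᵢ(x) = Π_{j≠i} (x - xⱼ)/(xᵢ - xⱼ)

L_0(1.6) = (1.6 - 2)/(0 - 2) = 0.200000
L_1(1.6) = (1.6 - 0)/(2 - 0) = 0.800000

P(1.6) = 15×L_0(1.6) + 2×L_1(1.6)
P(1.6) = 4.600000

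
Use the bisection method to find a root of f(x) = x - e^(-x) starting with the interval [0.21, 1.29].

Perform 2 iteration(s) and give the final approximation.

f(x) = x - e^(-x)
Initial interval: [0.21, 1.29]

Iteration 1:
  c_1 = (0.210000 + 1.290000)/2 = 0.750000
  f(c_1) = f(0.750000) = 0.277633
  f(a) × f(c) < 0, new interval: [0.210000, 0.750000]
Iteration 2:
  c_2 = (0.210000 + 0.750000)/2 = 0.480000
  f(c_2) = f(0.480000) = -0.138783
  f(a) × f(c) ≥ 0, new interval: [0.480000, 0.750000]

After 2 iteration(s), the approximation is c_2 = 0.480000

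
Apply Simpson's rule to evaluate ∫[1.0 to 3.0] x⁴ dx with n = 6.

f(x) = x⁴
a = 1.0, b = 3.0, n = 6
h = (b - a)/n = 0.333333

Simpson's rule: (h/3)[f(x₀) + 4f(x₁) + 2f(x₂) + ... + f(xₙ)]

x_0 = 1.0000, f(x_0) = 1.000000, coefficient = 1
x_1 = 1.3333, f(x_1) = 3.160494, coefficient = 4
x_2 = 1.6667, f(x_2) = 7.716049, coefficient = 2
x_3 = 2.0000, f(x_3) = 16.000000, coefficient = 4
x_4 = 2.3333, f(x_4) = 29.641975, coefficient = 2
x_5 = 2.6667, f(x_5) = 50.567901, coefficient = 4
x_6 = 3.0000, f(x_6) = 81.000000, coefficient = 1

I ≈ (0.333333/3) × 435.629630 = 48.403292
Exact value: 48.400000
Error: 0.003292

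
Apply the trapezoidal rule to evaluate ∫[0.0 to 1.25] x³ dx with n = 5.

f(x) = x³
a = 0.0, b = 1.25, n = 5
h = (b - a)/n = 0.250000

Trapezoidal rule: (h/2)[f(x₀) + 2f(x₁) + 2f(x₂) + ... + f(xₙ)]

x_0 = 0.0000, f(x_0) = 0.000000, coefficient = 1
x_1 = 0.2500, f(x_1) = 0.015625, coefficient = 2
x_2 = 0.5000, f(x_2) = 0.125000, coefficient = 2
x_3 = 0.7500, f(x_3) = 0.421875, coefficient = 2
x_4 = 1.0000, f(x_4) = 1.000000, coefficient = 2
x_5 = 1.2500, f(x_5) = 1.953125, coefficient = 1

I ≈ (0.250000/2) × 5.078125 = 0.634766
Exact value: 0.610352
Error: 0.024414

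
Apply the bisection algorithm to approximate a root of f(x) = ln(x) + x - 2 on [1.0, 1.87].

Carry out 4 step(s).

f(x) = ln(x) + x - 2
Initial interval: [1.0, 1.87]

Iteration 1:
  c_1 = (1.000000 + 1.870000)/2 = 1.435000
  f(c_1) = f(1.435000) = -0.203835
  f(a) × f(c) ≥ 0, new interval: [1.435000, 1.870000]
Iteration 2:
  c_2 = (1.435000 + 1.870000)/2 = 1.652500
  f(c_2) = f(1.652500) = 0.154789
  f(a) × f(c) < 0, new interval: [1.435000, 1.652500]
Iteration 3:
  c_3 = (1.435000 + 1.652500)/2 = 1.543750
  f(c_3) = f(1.543750) = -0.022035
  f(a) × f(c) ≥ 0, new interval: [1.543750, 1.652500]
Iteration 4:
  c_4 = (1.543750 + 1.652500)/2 = 1.598125
  f(c_4) = f(1.598125) = 0.066956
  f(a) × f(c) < 0, new interval: [1.543750, 1.598125]

After 4 iteration(s), the approximation is c_4 = 1.598125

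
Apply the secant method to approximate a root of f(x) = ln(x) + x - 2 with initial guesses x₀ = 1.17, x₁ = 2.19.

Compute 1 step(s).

f(x) = ln(x) + x - 2
x₀ = 1.17, x₁ = 2.19

Secant formula: x_{n+1} = x_n - f(x_n)(x_n - x_{n-1})/(f(x_n) - f(x_{n-1}))

Iteration 1:
  f(1.170000) = -0.672996
  f(2.190000) = 0.973902
  x_2 = 2.190000 - 0.973902×(2.190000 - 1.170000)/(0.973902 - (-0.672996))
       = 1.586818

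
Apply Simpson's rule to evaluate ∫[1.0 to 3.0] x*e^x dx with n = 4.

f(x) = x*e^x
a = 1.0, b = 3.0, n = 4
h = (b - a)/n = 0.500000

Simpson's rule: (h/3)[f(x₀) + 4f(x₁) + 2f(x₂) + ... + f(xₙ)]

x_0 = 1.0000, f(x_0) = 2.718282, coefficient = 1
x_1 = 1.5000, f(x_1) = 6.722534, coefficient = 4
x_2 = 2.0000, f(x_2) = 14.778112, coefficient = 2
x_3 = 2.5000, f(x_3) = 30.456235, coefficient = 4
x_4 = 3.0000, f(x_4) = 60.256611, coefficient = 1

I ≈ (0.500000/3) × 241.246191 = 40.207699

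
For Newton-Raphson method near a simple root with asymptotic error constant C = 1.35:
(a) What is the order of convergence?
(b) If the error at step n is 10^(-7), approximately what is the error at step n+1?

(a) Newton-Raphson has quadratic (order 2) convergence near simple roots.
    This means |e_{n+1}| ≈ C|e_n|².

(b) With |e_n| = 10^(-7) and C = 1.35:
    |e_{n+1}| ≈ 1.35 × (10^(-7))² = 1.35 × 10^(-14)

(a) 2 (quadratic); (b) |e_{n+1}| ≈ 1.350e-14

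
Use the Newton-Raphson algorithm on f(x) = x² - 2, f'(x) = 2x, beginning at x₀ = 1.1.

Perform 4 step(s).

f(x) = x² - 2
f'(x) = 2x
x₀ = 1.1

Newton-Raphson formula: x_{n+1} = x_n - f(x_n)/f'(x_n)

Iteration 1:
  f(1.100000) = -0.790000
  f'(1.100000) = 2.200000
  x_1 = 1.100000 - (-0.790000)/2.200000 = 1.459091
Iteration 2:
  f(1.459091) = 0.128946
  f'(1.459091) = 2.918182
  x_2 = 1.459091 - 0.128946/2.918182 = 1.414904
Iteration 3:
  f(1.414904) = 0.001953
  f'(1.414904) = 2.829807
  x_3 = 1.414904 - 0.001953/2.829807 = 1.414214
Iteration 4:
  f(1.414214) = 0.000000
  f'(1.414214) = 2.828427
  x_4 = 1.414214 - 0.000000/2.828427 = 1.414214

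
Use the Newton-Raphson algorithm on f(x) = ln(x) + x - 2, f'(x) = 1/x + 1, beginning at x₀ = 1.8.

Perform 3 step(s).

f(x) = ln(x) + x - 2
f'(x) = 1/x + 1
x₀ = 1.8

Newton-Raphson formula: x_{n+1} = x_n - f(x_n)/f'(x_n)

Iteration 1:
  f(1.800000) = 0.387787
  f'(1.800000) = 1.555556
  x_1 = 1.800000 - 0.387787/1.555556 = 1.550709
Iteration 2:
  f(1.550709) = -0.010579
  f'(1.550709) = 1.644866
  x_2 = 1.550709 - (-0.010579)/1.644866 = 1.557140
Iteration 3:
  f(1.557140) = -0.000009
  f'(1.557140) = 1.642203
  x_3 = 1.557140 - (-0.000009)/1.642203 = 1.557146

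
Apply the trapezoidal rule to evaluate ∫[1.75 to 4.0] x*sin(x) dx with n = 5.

f(x) = x*sin(x)
a = 1.75, b = 4.0, n = 5
h = (b - a)/n = 0.450000

Trapezoidal rule: (h/2)[f(x₀) + 2f(x₁) + 2f(x₂) + ... + f(xₙ)]

x_0 = 1.7500, f(x_0) = 1.721975, coefficient = 1
x_1 = 2.2000, f(x_1) = 1.778692, coefficient = 2
x_2 = 2.6500, f(x_2) = 1.250881, coefficient = 2
x_3 = 3.1000, f(x_3) = 0.128900, coefficient = 2
x_4 = 3.5500, f(x_4) = -1.409876, coefficient = 2
x_5 = 4.0000, f(x_5) = -3.027210, coefficient = 1

I ≈ (0.450000/2) × 2.191960 = 0.493191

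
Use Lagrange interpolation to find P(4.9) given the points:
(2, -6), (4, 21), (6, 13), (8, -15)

Lagrange interpolation formula:
P(x) = Σ yᵢ × Lᵢ(x)
where Lᵢ(x) = Π_{j≠i} (x - xⱼ)/(xᵢ - xⱼ)

L_0(4.9) = (4.9 - 4)/(2 - 4) × (4.9 - 6)/(2 - 6) × (4.9 - 8)/(2 - 8) = -0.063937
L_1(4.9) = (4.9 - 2)/(4 - 2) × (4.9 - 6)/(4 - 6) × (4.9 - 8)/(4 - 8) = 0.618062
L_2(4.9) = (4.9 - 2)/(6 - 2) × (4.9 - 4)/(6 - 4) × (4.9 - 8)/(6 - 8) = 0.505688
L_3(4.9) = (4.9 - 2)/(8 - 2) × (4.9 - 4)/(8 - 4) × (4.9 - 6)/(8 - 6) = -0.059813

P(4.9) = (-6)×L_0(4.9) + 21×L_1(4.9) + 13×L_2(4.9) + (-15)×L_3(4.9)
P(4.9) = 20.834063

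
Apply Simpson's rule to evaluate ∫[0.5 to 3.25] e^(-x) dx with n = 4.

f(x) = e^(-x)
a = 0.5, b = 3.25, n = 4
h = (b - a)/n = 0.687500

Simpson's rule: (h/3)[f(x₀) + 4f(x₁) + 2f(x₂) + ... + f(xₙ)]

x_0 = 0.5000, f(x_0) = 0.606531, coefficient = 1
x_1 = 1.1875, f(x_1) = 0.304983, coefficient = 4
x_2 = 1.8750, f(x_2) = 0.153355, coefficient = 2
x_3 = 2.5625, f(x_3) = 0.077112, coefficient = 4
x_4 = 3.2500, f(x_4) = 0.038774, coefficient = 1

I ≈ (0.687500/3) × 2.480393 = 0.568423
Exact value: 0.567756
Error: 0.000667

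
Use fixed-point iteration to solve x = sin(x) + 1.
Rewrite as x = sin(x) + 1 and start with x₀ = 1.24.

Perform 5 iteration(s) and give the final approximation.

Equation: x = sin(x) + 1
Fixed-point form: x = sin(x) + 1
x₀ = 1.24

x_1 = g(1.240000) = 1.945784
x_2 = g(1.945784) = 1.930512
x_3 = g(1.930512) = 1.935997
x_4 = g(1.935997) = 1.934052
x_5 = g(1.934052) = 1.934745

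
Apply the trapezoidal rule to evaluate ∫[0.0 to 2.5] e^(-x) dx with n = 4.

f(x) = e^(-x)
a = 0.0, b = 2.5, n = 4
h = (b - a)/n = 0.625000

Trapezoidal rule: (h/2)[f(x₀) + 2f(x₁) + 2f(x₂) + ... + f(xₙ)]

x_0 = 0.0000, f(x_0) = 1.000000, coefficient = 1
x_1 = 0.6250, f(x_1) = 0.535261, coefficient = 2
x_2 = 1.2500, f(x_2) = 0.286505, coefficient = 2
x_3 = 1.8750, f(x_3) = 0.153355, coefficient = 2
x_4 = 2.5000, f(x_4) = 0.082085, coefficient = 1

I ≈ (0.625000/2) × 3.032327 = 0.947602
Exact value: 0.917915
Error: 0.029687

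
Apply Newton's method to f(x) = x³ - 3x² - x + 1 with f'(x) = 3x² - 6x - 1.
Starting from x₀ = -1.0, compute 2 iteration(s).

f(x) = x³ - 3x² - x + 1
f'(x) = 3x² - 6x - 1
x₀ = -1.0

Newton-Raphson formula: x_{n+1} = x_n - f(x_n)/f'(x_n)

Iteration 1:
  f(-1.000000) = -2.000000
  f'(-1.000000) = 8.000000
  x_1 = -1.000000 - (-2.000000)/8.000000 = -0.750000
Iteration 2:
  f(-0.750000) = -0.359375
  f'(-0.750000) = 5.187500
  x_2 = -0.750000 - (-0.359375)/5.187500 = -0.680723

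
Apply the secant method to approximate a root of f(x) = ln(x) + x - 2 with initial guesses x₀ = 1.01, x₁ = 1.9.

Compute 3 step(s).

f(x) = ln(x) + x - 2
x₀ = 1.01, x₁ = 1.9

Secant formula: x_{n+1} = x_n - f(x_n)(x_n - x_{n-1})/(f(x_n) - f(x_{n-1}))

Iteration 1:
  f(1.010000) = -0.980050
  f(1.900000) = 0.541854
  x_2 = 1.900000 - 0.541854×(1.900000 - 1.010000)/(0.541854 - (-0.980050))
       = 1.583127
Iteration 2:
  f(1.900000) = 0.541854
  f(1.583127) = 0.042529
  x_3 = 1.583127 - 0.042529×(1.583127 - 1.900000)/(0.042529 - 0.541854)
       = 1.556138
Iteration 3:
  f(1.583127) = 0.042529
  f(1.556138) = -0.001655
  x_4 = 1.556138 - (-0.001655)×(1.556138 - 1.583127)/(-0.001655 - 0.042529)
       = 1.557149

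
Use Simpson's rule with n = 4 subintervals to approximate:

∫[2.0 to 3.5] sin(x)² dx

f(x) = sin(x)²
a = 2.0, b = 3.5, n = 4
h = (b - a)/n = 0.375000

Simpson's rule: (h/3)[f(x₀) + 4f(x₁) + 2f(x₂) + ... + f(xₙ)]

x_0 = 2.0000, f(x_0) = 0.826822, coefficient = 1
x_1 = 2.3750, f(x_1) = 0.481199, coefficient = 4
x_2 = 2.7500, f(x_2) = 0.145665, coefficient = 2
x_3 = 3.1250, f(x_3) = 0.000275, coefficient = 4
x_4 = 3.5000, f(x_4) = 0.123049, coefficient = 1

I ≈ (0.375000/3) × 3.167098 = 0.395887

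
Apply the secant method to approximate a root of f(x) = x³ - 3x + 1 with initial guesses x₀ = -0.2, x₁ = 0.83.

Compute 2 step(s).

f(x) = x³ - 3x + 1
x₀ = -0.2, x₁ = 0.83

Secant formula: x_{n+1} = x_n - f(x_n)(x_n - x_{n-1})/(f(x_n) - f(x_{n-1}))

Iteration 1:
  f(-0.200000) = 1.592000
  f(0.830000) = -0.918213
  x_2 = 0.830000 - (-0.918213)×(0.830000 - (-0.200000))/(-0.918213 - 1.592000)
       = 0.453235
Iteration 2:
  f(0.830000) = -0.918213
  f(0.453235) = -0.266602
  x_3 = 0.453235 - (-0.266602)×(0.453235 - 0.830000)/(-0.266602 - (-0.918213))
       = 0.299085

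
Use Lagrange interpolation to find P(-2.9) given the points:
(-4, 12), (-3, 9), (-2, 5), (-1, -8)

Lagrange interpolation formula:
P(x) = Σ yᵢ × Lᵢ(x)
where Lᵢ(x) = Π_{j≠i} (x - xⱼ)/(xᵢ - xⱼ)

L_0(-2.9) = (-2.9 - (-3))/(-4 - (-3)) × (-2.9 - (-2))/(-4 - (-2)) × (-2.9 - (-1))/(-4 - (-1)) = -0.028500
L_1(-2.9) = (-2.9 - (-4))/(-3 - (-4)) × (-2.9 - (-2))/(-3 - (-2)) × (-2.9 - (-1))/(-3 - (-1)) = 0.940500
L_2(-2.9) = (-2.9 - (-4))/(-2 - (-4)) × (-2.9 - (-3))/(-2 - (-3)) × (-2.9 - (-1))/(-2 - (-1)) = 0.104500
L_3(-2.9) = (-2.9 - (-4))/(-1 - (-4)) × (-2.9 - (-3))/(-1 - (-3)) × (-2.9 - (-2))/(-1 - (-2)) = -0.016500

P(-2.9) = 12×L_0(-2.9) + 9×L_1(-2.9) + 5×L_2(-2.9) + (-8)×L_3(-2.9)
P(-2.9) = 8.777000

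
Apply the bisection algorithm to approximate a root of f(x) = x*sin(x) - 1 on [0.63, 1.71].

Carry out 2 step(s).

f(x) = x*sin(x) - 1
Initial interval: [0.63, 1.71]

Iteration 1:
  c_1 = (0.630000 + 1.710000)/2 = 1.170000
  f(c_1) = f(1.170000) = 0.077278
  f(a) × f(c) < 0, new interval: [0.630000, 1.170000]
Iteration 2:
  c_2 = (0.630000 + 1.170000)/2 = 0.900000
  f(c_2) = f(0.900000) = -0.295006
  f(a) × f(c) ≥ 0, new interval: [0.900000, 1.170000]

After 2 iteration(s), the approximation is c_2 = 0.900000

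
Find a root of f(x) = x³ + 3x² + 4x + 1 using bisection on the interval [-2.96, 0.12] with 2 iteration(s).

f(x) = x³ + 3x² + 4x + 1
Initial interval: [-2.96, 0.12]

Iteration 1:
  c_1 = (-2.960000 + 0.120000)/2 = -1.420000
  f(c_1) = f(-1.420000) = -1.494088
  f(a) × f(c) ≥ 0, new interval: [-1.420000, 0.120000]
Iteration 2:
  c_2 = (-1.420000 + 0.120000)/2 = -0.650000
  f(c_2) = f(-0.650000) = -0.607125
  f(a) × f(c) ≥ 0, new interval: [-0.650000, 0.120000]

After 2 iteration(s), the approximation is c_2 = -0.650000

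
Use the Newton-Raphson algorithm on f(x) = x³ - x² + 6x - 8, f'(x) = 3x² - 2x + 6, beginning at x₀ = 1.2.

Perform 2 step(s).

f(x) = x³ - x² + 6x - 8
f'(x) = 3x² - 2x + 6
x₀ = 1.2

Newton-Raphson formula: x_{n+1} = x_n - f(x_n)/f'(x_n)

Iteration 1:
  f(1.200000) = -0.512000
  f'(1.200000) = 7.920000
  x_1 = 1.200000 - (-0.512000)/7.920000 = 1.264646
Iteration 2:
  f(1.264646) = 0.011136
  f'(1.264646) = 8.268699
  x_2 = 1.264646 - 0.011136/8.268699 = 1.263300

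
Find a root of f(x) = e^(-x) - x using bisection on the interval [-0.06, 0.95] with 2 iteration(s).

f(x) = e^(-x) - x
Initial interval: [-0.06, 0.95]

Iteration 1:
  c_1 = (-0.060000 + 0.950000)/2 = 0.445000
  f(c_1) = f(0.445000) = 0.195824
  f(a) × f(c) ≥ 0, new interval: [0.445000, 0.950000]
Iteration 2:
  c_2 = (0.445000 + 0.950000)/2 = 0.697500
  f(c_2) = f(0.697500) = -0.199672
  f(a) × f(c) < 0, new interval: [0.445000, 0.697500]

After 2 iteration(s), the approximation is c_2 = 0.697500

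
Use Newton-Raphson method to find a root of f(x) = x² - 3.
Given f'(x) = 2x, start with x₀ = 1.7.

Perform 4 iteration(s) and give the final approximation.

f(x) = x² - 3
f'(x) = 2x
x₀ = 1.7

Newton-Raphson formula: x_{n+1} = x_n - f(x_n)/f'(x_n)

Iteration 1:
  f(1.700000) = -0.110000
  f'(1.700000) = 3.400000
  x_1 = 1.700000 - (-0.110000)/3.400000 = 1.732353
Iteration 2:
  f(1.732353) = 0.001047
  f'(1.732353) = 3.464706
  x_2 = 1.732353 - 0.001047/3.464706 = 1.732051
Iteration 3:
  f(1.732051) = 0.000000
  f'(1.732051) = 3.464102
  x_3 = 1.732051 - 0.000000/3.464102 = 1.732051
Iteration 4:
  f(1.732051) = 0.000000
  f'(1.732051) = 3.464102
  x_4 = 1.732051 - 0.000000/3.464102 = 1.732051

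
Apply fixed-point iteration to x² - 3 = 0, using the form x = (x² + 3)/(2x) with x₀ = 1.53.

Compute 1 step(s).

Equation: x² - 3 = 0
Fixed-point form: x = (x² + 3)/(2x)
x₀ = 1.53

x_1 = g(1.530000) = 1.745392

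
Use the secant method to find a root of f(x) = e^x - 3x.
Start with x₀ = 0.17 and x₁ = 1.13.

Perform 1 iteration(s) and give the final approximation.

f(x) = e^x - 3x
x₀ = 0.17, x₁ = 1.13

Secant formula: x_{n+1} = x_n - f(x_n)(x_n - x_{n-1})/(f(x_n) - f(x_{n-1}))

Iteration 1:
  f(0.170000) = 0.675305
  f(1.130000) = -0.294343
  x_2 = 1.130000 - (-0.294343)×(1.130000 - 0.170000)/(-0.294343 - 0.675305)
       = 0.838585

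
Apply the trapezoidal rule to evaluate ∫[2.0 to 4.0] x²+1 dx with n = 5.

f(x) = x²+1
a = 2.0, b = 4.0, n = 5
h = (b - a)/n = 0.400000

Trapezoidal rule: (h/2)[f(x₀) + 2f(x₁) + 2f(x₂) + ... + f(xₙ)]

x_0 = 2.0000, f(x_0) = 5.000000, coefficient = 1
x_1 = 2.4000, f(x_1) = 6.760000, coefficient = 2
x_2 = 2.8000, f(x_2) = 8.840000, coefficient = 2
x_3 = 3.2000, f(x_3) = 11.240000, coefficient = 2
x_4 = 3.6000, f(x_4) = 13.960000, coefficient = 2
x_5 = 4.0000, f(x_5) = 17.000000, coefficient = 1

I ≈ (0.400000/2) × 103.600000 = 20.720000
Exact value: 20.666667
Error: 0.053333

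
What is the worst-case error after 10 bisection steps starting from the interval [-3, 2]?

Bisection error bound: |error| ≤ (b-a)/2^n
|error| ≤ (2 - (-3))/2^10 = 5/2^10
|error| ≤ 0.0048828125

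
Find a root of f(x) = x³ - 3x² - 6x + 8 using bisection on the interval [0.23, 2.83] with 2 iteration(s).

f(x) = x³ - 3x² - 6x + 8
Initial interval: [0.23, 2.83]

Iteration 1:
  c_1 = (0.230000 + 2.830000)/2 = 1.530000
  f(c_1) = f(1.530000) = -4.621123
  f(a) × f(c) < 0, new interval: [0.230000, 1.530000]
Iteration 2:
  c_2 = (0.230000 + 1.530000)/2 = 0.880000
  f(c_2) = f(0.880000) = 1.078272
  f(a) × f(c) ≥ 0, new interval: [0.880000, 1.530000]

After 2 iteration(s), the approximation is c_2 = 0.880000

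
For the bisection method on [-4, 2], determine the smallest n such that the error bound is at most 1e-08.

We need (b-a)/2^n ≤ 1e-08
(2 - (-4))/2^n ≤ 1e-08
6/2^n ≤ 1e-08
2^n ≥ 600000000
n ≥ log₂(600000000) = 29.16
n ≥ 30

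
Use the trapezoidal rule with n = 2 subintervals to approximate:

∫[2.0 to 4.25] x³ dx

f(x) = x³
a = 2.0, b = 4.25, n = 2
h = (b - a)/n = 1.125000

Trapezoidal rule: (h/2)[f(x₀) + 2f(x₁) + 2f(x₂) + ... + f(xₙ)]

x_0 = 2.0000, f(x_0) = 8.000000, coefficient = 1
x_1 = 3.1250, f(x_1) = 30.517578, coefficient = 2
x_2 = 4.2500, f(x_2) = 76.765625, coefficient = 1

I ≈ (1.125000/2) × 145.800781 = 82.012939
Exact value: 77.563477
Error: 4.449463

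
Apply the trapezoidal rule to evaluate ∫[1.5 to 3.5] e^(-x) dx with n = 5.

f(x) = e^(-x)
a = 1.5, b = 3.5, n = 5
h = (b - a)/n = 0.400000

Trapezoidal rule: (h/2)[f(x₀) + 2f(x₁) + 2f(x₂) + ... + f(xₙ)]

x_0 = 1.5000, f(x_0) = 0.223130, coefficient = 1
x_1 = 1.9000, f(x_1) = 0.149569, coefficient = 2
x_2 = 2.3000, f(x_2) = 0.100259, coefficient = 2
x_3 = 2.7000, f(x_3) = 0.067206, coefficient = 2
x_4 = 3.1000, f(x_4) = 0.045049, coefficient = 2
x_5 = 3.5000, f(x_5) = 0.030197, coefficient = 1

I ≈ (0.400000/2) × 0.977492 = 0.195498
Exact value: 0.192933
Error: 0.002566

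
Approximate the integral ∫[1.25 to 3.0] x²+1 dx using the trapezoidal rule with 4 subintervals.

f(x) = x²+1
a = 1.25, b = 3.0, n = 4
h = (b - a)/n = 0.437500

Trapezoidal rule: (h/2)[f(x₀) + 2f(x₁) + 2f(x₂) + ... + f(xₙ)]

x_0 = 1.2500, f(x_0) = 2.562500, coefficient = 1
x_1 = 1.6875, f(x_1) = 3.847656, coefficient = 2
x_2 = 2.1250, f(x_2) = 5.515625, coefficient = 2
x_3 = 2.5625, f(x_3) = 7.566406, coefficient = 2
x_4 = 3.0000, f(x_4) = 10.000000, coefficient = 1

I ≈ (0.437500/2) × 46.421875 = 10.154785
Exact value: 10.098958
Error: 0.055827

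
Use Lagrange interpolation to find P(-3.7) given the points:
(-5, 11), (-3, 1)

Lagrange interpolation formula:
P(x) = Σ yᵢ × Lᵢ(x)
where Lᵢ(x) = Π_{j≠i} (x - xⱼ)/(xᵢ - xⱼ)

L_0(-3.7) = (-3.7 - (-3))/(-5 - (-3)) = 0.350000
L_1(-3.7) = (-3.7 - (-5))/(-3 - (-5)) = 0.650000

P(-3.7) = 11×L_0(-3.7) + 1×L_1(-3.7)
P(-3.7) = 4.500000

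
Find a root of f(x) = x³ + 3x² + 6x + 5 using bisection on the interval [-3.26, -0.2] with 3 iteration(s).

f(x) = x³ + 3x² + 6x + 5
Initial interval: [-3.26, -0.2]

Iteration 1:
  c_1 = (-3.260000 + (-0.200000))/2 = -1.730000
  f(c_1) = f(-1.730000) = -1.579017
  f(a) × f(c) ≥ 0, new interval: [-1.730000, -0.200000]
Iteration 2:
  c_2 = (-1.730000 + (-0.200000))/2 = -0.965000
  f(c_2) = f(-0.965000) = 1.105043
  f(a) × f(c) < 0, new interval: [-1.730000, -0.965000]
Iteration 3:
  c_3 = (-1.730000 + (-0.965000))/2 = -1.347500
  f(c_3) = f(-1.347500) = -0.084463
  f(a) × f(c) ≥ 0, new interval: [-1.347500, -0.965000]

After 3 iteration(s), the approximation is c_3 = -1.347500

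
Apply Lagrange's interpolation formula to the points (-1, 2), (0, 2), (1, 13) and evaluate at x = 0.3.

Lagrange interpolation formula:
P(x) = Σ yᵢ × Lᵢ(x)
where Lᵢ(x) = Π_{j≠i} (x - xⱼ)/(xᵢ - xⱼ)

L_0(0.3) = (0.3 - 0)/(-1 - 0) × (0.3 - 1)/(-1 - 1) = -0.105000
L_1(0.3) = (0.3 - (-1))/(0 - (-1)) × (0.3 - 1)/(0 - 1) = 0.910000
L_2(0.3) = (0.3 - (-1))/(1 - (-1)) × (0.3 - 0)/(1 - 0) = 0.195000

P(0.3) = 2×L_0(0.3) + 2×L_1(0.3) + 13×L_2(0.3)
P(0.3) = 4.145000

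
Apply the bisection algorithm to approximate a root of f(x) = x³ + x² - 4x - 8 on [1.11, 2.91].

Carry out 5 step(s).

f(x) = x³ + x² - 4x - 8
Initial interval: [1.11, 2.91]

Iteration 1:
  c_1 = (1.110000 + 2.910000)/2 = 2.010000
  f(c_1) = f(2.010000) = -3.879299
  f(a) × f(c) ≥ 0, new interval: [2.010000, 2.910000]
Iteration 2:
  c_2 = (2.010000 + 2.910000)/2 = 2.460000
  f(c_2) = f(2.460000) = 3.098536
  f(a) × f(c) < 0, new interval: [2.010000, 2.460000]
Iteration 3:
  c_3 = (2.010000 + 2.460000)/2 = 2.235000
  f(c_3) = f(2.235000) = -0.780447
  f(a) × f(c) ≥ 0, new interval: [2.235000, 2.460000]
Iteration 4:
  c_4 = (2.235000 + 2.460000)/2 = 2.347500
  f(c_4) = f(2.347500) = 1.057257
  f(a) × f(c) < 0, new interval: [2.235000, 2.347500]
Iteration 5:
  c_5 = (2.235000 + 2.347500)/2 = 2.291250
  f(c_5) = f(2.291250) = 0.113492
  f(a) × f(c) < 0, new interval: [2.235000, 2.291250]

After 5 iteration(s), the approximation is c_5 = 2.291250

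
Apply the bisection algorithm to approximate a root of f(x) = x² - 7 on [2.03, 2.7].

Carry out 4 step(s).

f(x) = x² - 7
Initial interval: [2.03, 2.7]

Iteration 1:
  c_1 = (2.030000 + 2.700000)/2 = 2.365000
  f(c_1) = f(2.365000) = -1.406775
  f(a) × f(c) ≥ 0, new interval: [2.365000, 2.700000]
Iteration 2:
  c_2 = (2.365000 + 2.700000)/2 = 2.532500
  f(c_2) = f(2.532500) = -0.586444
  f(a) × f(c) ≥ 0, new interval: [2.532500, 2.700000]
Iteration 3:
  c_3 = (2.532500 + 2.700000)/2 = 2.616250
  f(c_3) = f(2.616250) = -0.155236
  f(a) × f(c) ≥ 0, new interval: [2.616250, 2.700000]
Iteration 4:
  c_4 = (2.616250 + 2.700000)/2 = 2.658125
  f(c_4) = f(2.658125) = 0.065629
  f(a) × f(c) < 0, new interval: [2.616250, 2.658125]

After 4 iteration(s), the approximation is c_4 = 2.658125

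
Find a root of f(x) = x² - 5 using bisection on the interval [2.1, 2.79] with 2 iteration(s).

f(x) = x² - 5
Initial interval: [2.1, 2.79]

Iteration 1:
  c_1 = (2.100000 + 2.790000)/2 = 2.445000
  f(c_1) = f(2.445000) = 0.978025
  f(a) × f(c) < 0, new interval: [2.100000, 2.445000]
Iteration 2:
  c_2 = (2.100000 + 2.445000)/2 = 2.272500
  f(c_2) = f(2.272500) = 0.164256
  f(a) × f(c) < 0, new interval: [2.100000, 2.272500]

After 2 iteration(s), the approximation is c_2 = 2.272500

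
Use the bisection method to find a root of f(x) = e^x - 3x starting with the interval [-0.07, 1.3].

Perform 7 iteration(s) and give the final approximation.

f(x) = e^x - 3x
Initial interval: [-0.07, 1.3]

Iteration 1:
  c_1 = (-0.070000 + 1.300000)/2 = 0.615000
  f(c_1) = f(0.615000) = 0.004657
  f(a) × f(c) ≥ 0, new interval: [0.615000, 1.300000]
Iteration 2:
  c_2 = (0.615000 + 1.300000)/2 = 0.957500
  f(c_2) = f(0.957500) = -0.267325
  f(a) × f(c) < 0, new interval: [0.615000, 0.957500]
Iteration 3:
  c_3 = (0.615000 + 0.957500)/2 = 0.786250
  f(c_3) = f(0.786250) = -0.163601
  f(a) × f(c) < 0, new interval: [0.615000, 0.786250]
Iteration 4:
  c_4 = (0.615000 + 0.786250)/2 = 0.700625
  f(c_4) = f(0.700625) = -0.086863
  f(a) × f(c) < 0, new interval: [0.615000, 0.700625]
Iteration 5:
  c_5 = (0.615000 + 0.700625)/2 = 0.657813
  f(c_5) = f(0.657813) = -0.042873
  f(a) × f(c) < 0, new interval: [0.615000, 0.657813]
Iteration 6:
  c_6 = (0.615000 + 0.657813)/2 = 0.636406
  f(c_6) = f(0.636406) = -0.019541
  f(a) × f(c) < 0, new interval: [0.615000, 0.636406]
Iteration 7:
  c_7 = (0.615000 + 0.636406)/2 = 0.625703
  f(c_7) = f(0.625703) = -0.007549
  f(a) × f(c) < 0, new interval: [0.615000, 0.625703]

After 7 iteration(s), the approximation is c_7 = 0.625703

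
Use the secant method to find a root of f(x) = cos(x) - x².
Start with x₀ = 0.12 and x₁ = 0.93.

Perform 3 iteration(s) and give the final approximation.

f(x) = cos(x) - x²
x₀ = 0.12, x₁ = 0.93

Secant formula: x_{n+1} = x_n - f(x_n)(x_n - x_{n-1})/(f(x_n) - f(x_{n-1}))

Iteration 1:
  f(0.120000) = 0.978409
  f(0.930000) = -0.267066
  x_2 = 0.930000 - (-0.267066)×(0.930000 - 0.120000)/(-0.267066 - 0.978409)
       = 0.756312
Iteration 2:
  f(0.930000) = -0.267066
  f(0.756312) = 0.155363
  x_3 = 0.756312 - 0.155363×(0.756312 - 0.930000)/(0.155363 - (-0.267066))
       = 0.820192
Iteration 3:
  f(0.756312) = 0.155363
  f(0.820192) = 0.009366
  x_4 = 0.820192 - 0.009366×(0.820192 - 0.756312)/(0.009366 - 0.155363)
       = 0.824290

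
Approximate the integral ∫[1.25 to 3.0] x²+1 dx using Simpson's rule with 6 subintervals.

f(x) = x²+1
a = 1.25, b = 3.0, n = 6
h = (b - a)/n = 0.291667

Simpson's rule: (h/3)[f(x₀) + 4f(x₁) + 2f(x₂) + ... + f(xₙ)]

x_0 = 1.2500, f(x_0) = 2.562500, coefficient = 1
x_1 = 1.5417, f(x_1) = 3.376736, coefficient = 4
x_2 = 1.8333, f(x_2) = 4.361111, coefficient = 2
x_3 = 2.1250, f(x_3) = 5.515625, coefficient = 4
x_4 = 2.4167, f(x_4) = 6.840278, coefficient = 2
x_5 = 2.7083, f(x_5) = 8.335069, coefficient = 4
x_6 = 3.0000, f(x_6) = 10.000000, coefficient = 1

I ≈ (0.291667/3) × 103.875000 = 10.098958
Exact value: 10.098958
Error: 0.000000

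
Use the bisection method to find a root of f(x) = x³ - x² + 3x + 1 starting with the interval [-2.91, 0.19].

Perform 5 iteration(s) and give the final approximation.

f(x) = x³ - x² + 3x + 1
Initial interval: [-2.91, 0.19]

Iteration 1:
  c_1 = (-2.910000 + 0.190000)/2 = -1.360000
  f(c_1) = f(-1.360000) = -7.445056
  f(a) × f(c) ≥ 0, new interval: [-1.360000, 0.190000]
Iteration 2:
  c_2 = (-1.360000 + 0.190000)/2 = -0.585000
  f(c_2) = f(-0.585000) = -1.297427
  f(a) × f(c) ≥ 0, new interval: [-0.585000, 0.190000]
Iteration 3:
  c_3 = (-0.585000 + 0.190000)/2 = -0.197500
  f(c_3) = f(-0.197500) = 0.360790
  f(a) × f(c) < 0, new interval: [-0.585000, -0.197500]
Iteration 4:
  c_4 = (-0.585000 + (-0.197500))/2 = -0.391250
  f(c_4) = f(-0.391250) = -0.386718
  f(a) × f(c) ≥ 0, new interval: [-0.391250, -0.197500]
Iteration 5:
  c_5 = (-0.391250 + (-0.197500))/2 = -0.294375
  f(c_5) = f(-0.294375) = 0.004709
  f(a) × f(c) < 0, new interval: [-0.391250, -0.294375]

After 5 iteration(s), the approximation is c_5 = -0.294375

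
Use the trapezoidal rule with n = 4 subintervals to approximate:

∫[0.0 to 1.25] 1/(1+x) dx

f(x) = 1/(1+x)
a = 0.0, b = 1.25, n = 4
h = (b - a)/n = 0.312500

Trapezoidal rule: (h/2)[f(x₀) + 2f(x₁) + 2f(x₂) + ... + f(xₙ)]

x_0 = 0.0000, f(x_0) = 1.000000, coefficient = 1
x_1 = 0.3125, f(x_1) = 0.761905, coefficient = 2
x_2 = 0.6250, f(x_2) = 0.615385, coefficient = 2
x_3 = 0.9375, f(x_3) = 0.516129, coefficient = 2
x_4 = 1.2500, f(x_4) = 0.444444, coefficient = 1

I ≈ (0.312500/2) × 5.231281 = 0.817388
Exact value: 0.810930
Error: 0.006457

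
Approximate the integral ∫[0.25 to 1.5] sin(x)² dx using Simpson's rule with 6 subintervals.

f(x) = sin(x)²
a = 0.25, b = 1.5, n = 6
h = (b - a)/n = 0.208333

Simpson's rule: (h/3)[f(x₀) + 4f(x₁) + 2f(x₂) + ... + f(xₙ)]

x_0 = 0.2500, f(x_0) = 0.061209, coefficient = 1
x_1 = 0.4583, f(x_1) = 0.195766, coefficient = 4
x_2 = 0.6667, f(x_2) = 0.382381, coefficient = 2
x_3 = 0.8750, f(x_3) = 0.589123, coefficient = 4
x_4 = 1.0833, f(x_4) = 0.780615, coefficient = 2
x_5 = 1.2917, f(x_5) = 0.924089, coefficient = 4
x_6 = 1.5000, f(x_6) = 0.994996, coefficient = 1

I ≈ (0.208333/3) × 10.218108 = 0.709591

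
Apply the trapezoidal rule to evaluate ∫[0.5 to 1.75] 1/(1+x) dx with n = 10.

f(x) = 1/(1+x)
a = 0.5, b = 1.75, n = 10
h = (b - a)/n = 0.125000

Trapezoidal rule: (h/2)[f(x₀) + 2f(x₁) + 2f(x₂) + ... + f(xₙ)]

x_0 = 0.5000, f(x_0) = 0.666667, coefficient = 1
x_1 = 0.6250, f(x_1) = 0.615385, coefficient = 2
x_2 = 0.7500, f(x_2) = 0.571429, coefficient = 2
x_3 = 0.8750, f(x_3) = 0.533333, coefficient = 2
x_4 = 1.0000, f(x_4) = 0.500000, coefficient = 2
x_5 = 1.1250, f(x_5) = 0.470588, coefficient = 2
x_6 = 1.2500, f(x_6) = 0.444444, coefficient = 2
x_7 = 1.3750, f(x_7) = 0.421053, coefficient = 2
x_8 = 1.5000, f(x_8) = 0.400000, coefficient = 2
x_9 = 1.6250, f(x_9) = 0.380952, coefficient = 2
x_10 = 1.7500, f(x_10) = 0.363636, coefficient = 1

I ≈ (0.125000/2) × 9.704671 = 0.606542
Exact value: 0.606136
Error: 0.000406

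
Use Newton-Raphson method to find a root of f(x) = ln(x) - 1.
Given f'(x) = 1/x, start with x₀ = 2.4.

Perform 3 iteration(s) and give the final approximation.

f(x) = ln(x) - 1
f'(x) = 1/x
x₀ = 2.4

Newton-Raphson formula: x_{n+1} = x_n - f(x_n)/f'(x_n)

Iteration 1:
  f(2.400000) = -0.124531
  f'(2.400000) = 0.416667
  x_1 = 2.400000 - (-0.124531)/0.416667 = 2.698875
Iteration 2:
  f(2.698875) = -0.007165
  f'(2.698875) = 0.370525
  x_2 = 2.698875 - (-0.007165)/0.370525 = 2.718212
Iteration 3:
  f(2.718212) = -0.000026
  f'(2.718212) = 0.367889
  x_3 = 2.718212 - (-0.000026)/0.367889 = 2.718282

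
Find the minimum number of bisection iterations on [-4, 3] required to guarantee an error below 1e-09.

We need (b-a)/2^n ≤ 1e-09
(3 - (-4))/2^n ≤ 1e-09
7/2^n ≤ 1e-09
2^n ≥ 7000000000
n ≥ log₂(7000000000) = 32.70
n ≥ 33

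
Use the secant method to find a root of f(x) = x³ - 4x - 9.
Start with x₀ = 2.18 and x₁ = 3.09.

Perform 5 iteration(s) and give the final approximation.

f(x) = x³ - 4x - 9
x₀ = 2.18, x₁ = 3.09

Secant formula: x_{n+1} = x_n - f(x_n)(x_n - x_{n-1})/(f(x_n) - f(x_{n-1}))

Iteration 1:
  f(2.180000) = -7.359768
  f(3.090000) = 8.143629
  x_2 = 3.090000 - 8.143629×(3.090000 - 2.180000)/(8.143629 - (-7.359768))
       = 2.611995
Iteration 2:
  f(3.090000) = 8.143629
  f(2.611995) = -1.627599
  x_3 = 2.611995 - (-1.627599)×(2.611995 - 3.090000)/(-1.627599 - 8.143629)
       = 2.691616
Iteration 3:
  f(2.611995) = -1.627599
  f(2.691616) = -0.266245
  x_4 = 2.691616 - (-0.266245)×(2.691616 - 2.611995)/(-0.266245 - (-1.627599))
       = 2.707188
Iteration 4:
  f(2.691616) = -0.266245
  f(2.707188) = 0.011875
  x_5 = 2.707188 - 0.011875×(2.707188 - 2.691616)/(0.011875 - (-0.266245))
       = 2.706523
Iteration 5:
  f(2.707188) = 0.011875
  f(2.706523) = -0.000080
  x_6 = 2.706523 - (-0.000080)×(2.706523 - 2.707188)/(-0.000080 - 0.011875)
       = 2.706528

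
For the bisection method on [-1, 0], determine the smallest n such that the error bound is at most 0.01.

We need (b-a)/2^n ≤ 0.01
(0 - (-1))/2^n ≤ 0.01
1/2^n ≤ 0.01
2^n ≥ 100
n ≥ log₂(100) = 6.64
n ≥ 7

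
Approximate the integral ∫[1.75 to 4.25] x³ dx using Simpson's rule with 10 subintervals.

f(x) = x³
a = 1.75, b = 4.25, n = 10
h = (b - a)/n = 0.250000

Simpson's rule: (h/3)[f(x₀) + 4f(x₁) + 2f(x₂) + ... + f(xₙ)]

x_0 = 1.7500, f(x_0) = 5.359375, coefficient = 1
x_1 = 2.0000, f(x_1) = 8.000000, coefficient = 4
x_2 = 2.2500, f(x_2) = 11.390625, coefficient = 2
x_3 = 2.5000, f(x_3) = 15.625000, coefficient = 4
x_4 = 2.7500, f(x_4) = 20.796875, coefficient = 2
x_5 = 3.0000, f(x_5) = 27.000000, coefficient = 4
x_6 = 3.2500, f(x_6) = 34.328125, coefficient = 2
x_7 = 3.5000, f(x_7) = 42.875000, coefficient = 4
x_8 = 3.7500, f(x_8) = 52.734375, coefficient = 2
x_9 = 4.0000, f(x_9) = 64.000000, coefficient = 4
x_10 = 4.2500, f(x_10) = 76.765625, coefficient = 1

I ≈ (0.250000/3) × 950.625000 = 79.218750
Exact value: 79.218750
Error: 0.000000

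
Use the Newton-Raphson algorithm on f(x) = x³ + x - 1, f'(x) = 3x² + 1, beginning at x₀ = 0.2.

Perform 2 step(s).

f(x) = x³ + x - 1
f'(x) = 3x² + 1
x₀ = 0.2

Newton-Raphson formula: x_{n+1} = x_n - f(x_n)/f'(x_n)

Iteration 1:
  f(0.200000) = -0.792000
  f'(0.200000) = 1.120000
  x_1 = 0.200000 - (-0.792000)/1.120000 = 0.907143
Iteration 2:
  f(0.907143) = 0.653638
  f'(0.907143) = 3.468724
  x_2 = 0.907143 - 0.653638/3.468724 = 0.718705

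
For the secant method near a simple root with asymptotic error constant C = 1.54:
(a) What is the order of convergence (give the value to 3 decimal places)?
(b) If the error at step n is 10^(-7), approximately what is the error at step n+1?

(a) Secant method has superlinear convergence with order φ = (1+√5)/2 ≈ 1.618.
    This means |e_{n+1}| ≈ C|e_n|^1.618.

(b) With |e_n| = 10^(-7) and C = 1.54:
    |e_{n+1}| ≈ 1.54 × (10^(-7))^1.618 = 1.54 × 10^(-11.33)

(a) ≈ 1.618 (golden ratio); (b) |e_{n+1}| ≈ 7.266e-12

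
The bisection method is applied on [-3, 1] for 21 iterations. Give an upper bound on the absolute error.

Bisection error bound: |error| ≤ (b-a)/2^n
|error| ≤ (1 - (-3))/2^21 = 4/2^21
|error| ≤ 0.0000019073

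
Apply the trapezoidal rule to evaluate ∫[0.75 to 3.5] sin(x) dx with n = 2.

f(x) = sin(x)
a = 0.75, b = 3.5, n = 2
h = (b - a)/n = 1.375000

Trapezoidal rule: (h/2)[f(x₀) + 2f(x₁) + 2f(x₂) + ... + f(xₙ)]

x_0 = 0.7500, f(x_0) = 0.681639, coefficient = 1
x_1 = 2.1250, f(x_1) = 0.850320, coefficient = 2
x_2 = 3.5000, f(x_2) = -0.350783, coefficient = 1

I ≈ (1.375000/2) × 2.031495 = 1.396653
Exact value: 1.668146
Error: 0.271493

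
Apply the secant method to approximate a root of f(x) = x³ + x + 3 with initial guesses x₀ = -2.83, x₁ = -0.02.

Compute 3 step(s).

f(x) = x³ + x + 3
x₀ = -2.83, x₁ = -0.02

Secant formula: x_{n+1} = x_n - f(x_n)(x_n - x_{n-1})/(f(x_n) - f(x_{n-1}))

Iteration 1:
  f(-2.830000) = -22.495187
  f(-0.020000) = 2.979992
  x_2 = -0.020000 - 2.979992×(-0.020000 - (-2.830000))/(2.979992 - (-22.495187))
       = -0.348703
Iteration 2:
  f(-0.020000) = 2.979992
  f(-0.348703) = 2.608896
  x_3 = -0.348703 - 2.608896×(-0.348703 - (-0.020000))/(2.608896 - 2.979992)
       = -2.659571
Iteration 3:
  f(-0.348703) = 2.608896
  f(-2.659571) = -18.471572
  x_4 = -2.659571 - (-18.471572)×(-2.659571 - (-0.348703))/(-18.471572 - 2.608896)
       = -0.634694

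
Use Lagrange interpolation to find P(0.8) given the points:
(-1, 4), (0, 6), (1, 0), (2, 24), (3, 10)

Lagrange interpolation formula:
P(x) = Σ yᵢ × Lᵢ(x)
where Lᵢ(x) = Π_{j≠i} (x - xⱼ)/(xᵢ - xⱼ)

L_0(0.8) = (0.8 - 0)/(-1 - 0) × (0.8 - 1)/(-1 - 1) × (0.8 - 2)/(-1 - 2) × (0.8 - 3)/(-1 - 3) = -0.017600
L_1(0.8) = (0.8 - (-1))/(0 - (-1)) × (0.8 - 1)/(0 - 1) × (0.8 - 2)/(0 - 2) × (0.8 - 3)/(0 - 3) = 0.158400
L_2(0.8) = (0.8 - (-1))/(1 - (-1)) × (0.8 - 0)/(1 - 0) × (0.8 - 2)/(1 - 2) × (0.8 - 3)/(1 - 3) = 0.950400
L_3(0.8) = (0.8 - (-1))/(2 - (-1)) × (0.8 - 0)/(2 - 0) × (0.8 - 1)/(2 - 1) × (0.8 - 3)/(2 - 3) = -0.105600
L_4(0.8) = (0.8 - (-1))/(3 - (-1)) × (0.8 - 0)/(3 - 0) × (0.8 - 1)/(3 - 1) × (0.8 - 2)/(3 - 2) = 0.014400

P(0.8) = 4×L_0(0.8) + 6×L_1(0.8) + 0×L_2(0.8) + 24×L_3(0.8) + 10×L_4(0.8)
P(0.8) = -1.510400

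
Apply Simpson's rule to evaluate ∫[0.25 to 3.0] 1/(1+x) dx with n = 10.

f(x) = 1/(1+x)
a = 0.25, b = 3.0, n = 10
h = (b - a)/n = 0.275000

Simpson's rule: (h/3)[f(x₀) + 4f(x₁) + 2f(x₂) + ... + f(xₙ)]

x_0 = 0.2500, f(x_0) = 0.800000, coefficient = 1
x_1 = 0.5250, f(x_1) = 0.655738, coefficient = 4
x_2 = 0.8000, f(x_2) = 0.555556, coefficient = 2
x_3 = 1.0750, f(x_3) = 0.481928, coefficient = 4
x_4 = 1.3500, f(x_4) = 0.425532, coefficient = 2
x_5 = 1.6250, f(x_5) = 0.380952, coefficient = 4
x_6 = 1.9000, f(x_6) = 0.344828, coefficient = 2
x_7 = 2.1750, f(x_7) = 0.314961, coefficient = 4
x_8 = 2.4500, f(x_8) = 0.289855, coefficient = 2
x_9 = 2.7250, f(x_9) = 0.268456, coefficient = 4
x_10 = 3.0000, f(x_10) = 0.250000, coefficient = 1

I ≈ (0.275000/3) × 12.689679 = 1.163221
Exact value: 1.163151
Error: 0.000070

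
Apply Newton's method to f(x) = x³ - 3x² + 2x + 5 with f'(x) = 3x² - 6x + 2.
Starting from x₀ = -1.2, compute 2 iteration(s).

f(x) = x³ - 3x² + 2x + 5
f'(x) = 3x² - 6x + 2
x₀ = -1.2

Newton-Raphson formula: x_{n+1} = x_n - f(x_n)/f'(x_n)

Iteration 1:
  f(-1.200000) = -3.448000
  f'(-1.200000) = 13.520000
  x_1 = -1.200000 - (-3.448000)/13.520000 = -0.944970
Iteration 2:
  f(-0.944970) = -0.412677
  f'(-0.944970) = 10.348730
  x_2 = -0.944970 - (-0.412677)/10.348730 = -0.905093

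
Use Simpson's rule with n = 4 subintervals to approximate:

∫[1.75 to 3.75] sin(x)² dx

f(x) = sin(x)²
a = 1.75, b = 3.75, n = 4
h = (b - a)/n = 0.500000

Simpson's rule: (h/3)[f(x₀) + 4f(x₁) + 2f(x₂) + ... + f(xₙ)]

x_0 = 1.7500, f(x_0) = 0.968228, coefficient = 1
x_1 = 2.2500, f(x_1) = 0.605398, coefficient = 4
x_2 = 2.7500, f(x_2) = 0.145665, coefficient = 2
x_3 = 3.2500, f(x_3) = 0.011706, coefficient = 4
x_4 = 3.7500, f(x_4) = 0.326682, coefficient = 1

I ≈ (0.500000/3) × 4.054657 = 0.675776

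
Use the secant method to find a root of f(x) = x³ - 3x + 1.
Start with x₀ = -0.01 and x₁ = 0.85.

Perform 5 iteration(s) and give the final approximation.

f(x) = x³ - 3x + 1
x₀ = -0.01, x₁ = 0.85

Secant formula: x_{n+1} = x_n - f(x_n)(x_n - x_{n-1})/(f(x_n) - f(x_{n-1}))

Iteration 1:
  f(-0.010000) = 1.029999
  f(0.850000) = -0.935875
  x_2 = 0.850000 - (-0.935875)×(0.850000 - (-0.010000))/(-0.935875 - 1.029999)
       = 0.440588
Iteration 2:
  f(0.850000) = -0.935875
  f(0.440588) = -0.236238
  x_3 = 0.440588 - (-0.236238)×(0.440588 - 0.850000)/(-0.236238 - (-0.935875))
       = 0.302347
Iteration 3:
  f(0.440588) = -0.236238
  f(0.302347) = 0.120598
  x_4 = 0.302347 - 0.120598×(0.302347 - 0.440588)/(0.120598 - (-0.236238))
       = 0.349068
Iteration 4:
  f(0.302347) = 0.120598
  f(0.349068) = -0.004669
  x_5 = 0.349068 - (-0.004669)×(0.349068 - 0.302347)/(-0.004669 - 0.120598)
       = 0.347326
Iteration 5:
  f(0.349068) = -0.004669
  f(0.347326) = -0.000078
  x_6 = 0.347326 - (-0.000078)×(0.347326 - 0.349068)/(-0.000078 - (-0.004669))
       = 0.347296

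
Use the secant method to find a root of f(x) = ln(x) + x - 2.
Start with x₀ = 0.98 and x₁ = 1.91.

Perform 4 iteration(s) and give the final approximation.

f(x) = ln(x) + x - 2
x₀ = 0.98, x₁ = 1.91

Secant formula: x_{n+1} = x_n - f(x_n)(x_n - x_{n-1})/(f(x_n) - f(x_{n-1}))

Iteration 1:
  f(0.980000) = -1.040203
  f(1.910000) = 0.557103
  x_2 = 1.910000 - 0.557103×(1.910000 - 0.980000)/(0.557103 - (-1.040203))
       = 1.585638
Iteration 2:
  f(1.910000) = 0.557103
  f(1.585638) = 0.046624
  x_3 = 1.585638 - 0.046624×(1.585638 - 1.910000)/(0.046624 - 0.557103)
       = 1.556012
Iteration 3:
  f(1.585638) = 0.046624
  f(1.556012) = -0.001862
  x_4 = 1.556012 - (-0.001862)×(1.556012 - 1.585638)/(-0.001862 - 0.046624)
       = 1.557150
Iteration 4:
  f(1.556012) = -0.001862
  f(1.557150) = 0.000007
  x_5 = 1.557150 - 0.000007×(1.557150 - 1.556012)/(0.000007 - (-0.001862))
       = 1.557146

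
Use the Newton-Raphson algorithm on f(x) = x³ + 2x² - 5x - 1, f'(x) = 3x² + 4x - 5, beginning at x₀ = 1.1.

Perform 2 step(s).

f(x) = x³ + 2x² - 5x - 1
f'(x) = 3x² + 4x - 5
x₀ = 1.1

Newton-Raphson formula: x_{n+1} = x_n - f(x_n)/f'(x_n)

Iteration 1:
  f(1.100000) = -2.749000
  f'(1.100000) = 3.030000
  x_1 = 1.100000 - (-2.749000)/3.030000 = 2.007261
Iteration 2:
  f(2.007261) = 5.109333
  f'(2.007261) = 15.116330
  x_2 = 2.007261 - 5.109333/15.116330 = 1.669260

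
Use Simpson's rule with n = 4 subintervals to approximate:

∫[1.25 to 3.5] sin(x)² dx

f(x) = sin(x)²
a = 1.25, b = 3.5, n = 4
h = (b - a)/n = 0.562500

Simpson's rule: (h/3)[f(x₀) + 4f(x₁) + 2f(x₂) + ... + f(xₙ)]

x_0 = 1.2500, f(x_0) = 0.900572, coefficient = 1
x_1 = 1.8125, f(x_1) = 0.942708, coefficient = 4
x_2 = 2.3750, f(x_2) = 0.481199, coefficient = 2
x_3 = 2.9375, f(x_3) = 0.041079, coefficient = 4
x_4 = 3.5000, f(x_4) = 0.123049, coefficient = 1

I ≈ (0.562500/3) × 5.921166 = 1.110219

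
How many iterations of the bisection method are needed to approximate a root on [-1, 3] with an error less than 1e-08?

We need (b-a)/2^n ≤ 1e-08
(3 - (-1))/2^n ≤ 1e-08
4/2^n ≤ 1e-08
2^n ≥ 400000000
n ≥ log₂(400000000) = 28.58
n ≥ 29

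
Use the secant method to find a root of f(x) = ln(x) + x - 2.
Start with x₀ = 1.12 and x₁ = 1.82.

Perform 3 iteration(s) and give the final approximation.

f(x) = ln(x) + x - 2
x₀ = 1.12, x₁ = 1.82

Secant formula: x_{n+1} = x_n - f(x_n)(x_n - x_{n-1})/(f(x_n) - f(x_{n-1}))

Iteration 1:
  f(1.120000) = -0.766671
  f(1.820000) = 0.418837
  x_2 = 1.820000 - 0.418837×(1.820000 - 1.120000)/(0.418837 - (-0.766671))
       = 1.572692
Iteration 2:
  f(1.820000) = 0.418837
  f(1.572692) = 0.025481
  x_3 = 1.572692 - 0.025481×(1.572692 - 1.820000)/(0.025481 - 0.418837)
       = 1.556672
Iteration 3:
  f(1.572692) = 0.025481
  f(1.556672) = -0.000778
  x_4 = 1.556672 - (-0.000778)×(1.556672 - 1.572692)/(-0.000778 - 0.025481)
       = 1.557147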